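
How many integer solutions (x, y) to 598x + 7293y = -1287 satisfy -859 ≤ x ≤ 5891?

12

gcd(7293, 598) = 13  (7293 = 12*598 + 117, 598 = 5*117 + 13, 117 = 9*13).
Back-substituting, 598*(61) + 7293*(-5) = 13.
Scale by -99: particular solution (-6039, 495); reduce x mod 561: (132, -11).
General solution: x = 132 + 561t, y = -11 - 46t for integer t.
-859 ≤ 132 + 561t ≤ 5891 gives t ∈ [-1, 10], which is 12 values.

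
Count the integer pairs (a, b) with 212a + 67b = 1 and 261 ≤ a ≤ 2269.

gcd(212, 67):
  212 = 3·67 + 11
  67 = 6·11 + 1
  11 = 11·1
so gcd(212, 67) = 1.
Back-substitute for Bézout coefficients:
  1 = 67 - 6·11
  ... = 212·(-6) + 67·(19)
Scale by 1: particular solution (-6, 19); reduce a mod 67: (61, -193).
General solution: a = 61 + 67t, b = -193 - 212t for integer t.
261 ≤ 61 + 67t ≤ 2269 gives t ∈ [3, 32], which is 30 values.

30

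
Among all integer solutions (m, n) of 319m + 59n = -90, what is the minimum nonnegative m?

gcd(319, 59) = 1.
1 divides -90, so solutions exist.
By Bézout, 319*(-27) + 59*(146) = 1.
Scale by -90/1 = -90: (m₀, n₀) = (2430, -13140).
General solution: m = 2430 + 59t, n = -13140 - 319t for integer t.
m ≥ 0: smallest is 2430 mod 59 = 11 (at t = -41), with n = -61.

11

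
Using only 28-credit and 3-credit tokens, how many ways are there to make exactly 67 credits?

1

Need nonnegative integers with 28j + 3k = 67.
gcd(28, 3) = 1, and 28·(1) + 3·(-9) = 1.
So (j₀, k₀) = (67, -603); general j = 67 + 3t, k = -603 - 28t.
j ≥ 0 ⇒ t ≥ -22; k ≥ 0 ⇒ t ≤ -22. That's 1 value of t.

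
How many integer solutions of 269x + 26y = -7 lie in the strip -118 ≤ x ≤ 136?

gcd(269, 26) = 1.
By Bézout, 269×(3) + 26×(-31) = 1.
Particular solution: (5, -52).
General solution: x = 5 + 26t, y = -52 - 269t for integer t.
-118 ≤ 5 + 26t ≤ 136 gives t ∈ [-4, 5], which is 10 values.

10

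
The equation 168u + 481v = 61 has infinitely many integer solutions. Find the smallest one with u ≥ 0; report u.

238

gcd(481, 168) = 1  (481 = 2·168 + 145, 168 = 1·145 + 23, 145 = 6·23 + 7, 23 = 3·7 + 2, 7 = 3·2 + 1, 2 = 2·1).
1 divides 61, so solutions exist.
Back-substituting, 168·(-209) + 481·(73) = 1.
Scale by 61/1 = 61: (u₀, v₀) = (-12749, 4453).
General solution: u = -12749 + 481t, v = 4453 - 168t for integer t.
u ≥ 0: smallest is -12749 mod 481 = 238 (at t = 27), with v = -83.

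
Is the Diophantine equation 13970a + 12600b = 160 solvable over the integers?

yes

gcd(13970, 12600) = 10  (13970 = 1×12600 + 1370, 12600 = 9×1370 + 270, 1370 = 5×270 + 20, 270 = 13×20 + 10, 20 = 2×10).
10 divides 160, so integer solutions exist.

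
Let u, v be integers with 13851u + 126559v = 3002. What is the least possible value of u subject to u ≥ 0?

gcd(126559, 13851) = 19.
19 divides 3002, so solutions exist.
By Bézout, 13851·(-2065) + 126559·(226) = 19.
Scale by 3002/19 = 158: (u₀, v₀) = (-326270, 35708).
General solution: u = -326270 + 6661t, v = 35708 - 729t for integer t.
u ≥ 0: smallest is -326270 mod 6661 = 119 (at t = 49), with v = -13.

119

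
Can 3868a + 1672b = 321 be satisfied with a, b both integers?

gcd(3868, 1672) = 4.
4 does not divide 321 (remainder 1), so no integer solutions.

no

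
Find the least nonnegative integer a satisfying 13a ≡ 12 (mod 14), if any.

2

gcd(14, 13) = 1  (14 = 1×13 + 1, 13 = 13×1).
1 divides 12, so solutions exist.
Back-substituting, 13×(-1) + 14×(1) = 1.
So 13×(-1) ≡ 1 (mod 14); multiply by 12: a ≡ -12 (mod 14).
Smallest nonnegative: a = -12 mod 14 = 2.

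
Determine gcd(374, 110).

gcd(374, 110):
  374 = 3×110 + 44
  110 = 2×44 + 22
  44 = 2×22
so gcd(374, 110) = 22.

22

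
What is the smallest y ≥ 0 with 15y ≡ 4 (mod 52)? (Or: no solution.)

gcd(52, 15):
  52 = 3×15 + 7
  15 = 2×7 + 1
  7 = 7×1
so gcd(52, 15) = 1.
1 divides 4, so solutions exist.
Back-substitute for Bézout coefficients:
  1 = 15 - 2×7
  ... = 15×(7) + 52×(-2)
So 15×(7) ≡ 1 (mod 52); multiply by 4: y ≡ 28 (mod 52).
Smallest nonnegative: y = 28 mod 52 = 28.

28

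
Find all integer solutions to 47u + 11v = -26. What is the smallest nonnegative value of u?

6

gcd(47, 11):
  47 = 4·11 + 3
  11 = 3·3 + 2
  3 = 1·2 + 1
  2 = 2·1
so gcd(47, 11) = 1.
1 divides -26, so solutions exist.
Back-substitute for Bézout coefficients:
  1 = 3 - 1·2
  ... = 47·(4) + 11·(-17)
Scale by -26/1 = -26: (u₀, v₀) = (-104, 442).
General solution: u = -104 + 11t, v = 442 - 47t for integer t.
u ≥ 0: smallest is -104 mod 11 = 6 (at t = 10), with v = -28.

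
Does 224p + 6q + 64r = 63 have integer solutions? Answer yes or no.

gcd(224, 6) = 2.
gcd(2, 64) = 2.
2 does not divide 63 (remainder 1), so no integer solutions.

no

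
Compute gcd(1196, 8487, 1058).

23

gcd(8487, 1196) = 23.
gcd(23, 1058) = 23.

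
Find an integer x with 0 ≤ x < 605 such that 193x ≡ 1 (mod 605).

442

gcd(605, 193):
  605 = 3*193 + 26
  193 = 7*26 + 11
  26 = 2*11 + 4
  11 = 2*4 + 3
  4 = 1*3 + 1
  3 = 3*1
so gcd(605, 193) = 1.
Back-substitute for Bézout coefficients:
  1 = 4 - 1*3
  ... = 193*(-163) + 605*(52)
So 193*-163 ≡ 1 (mod 605), and -163 mod 605 = 442.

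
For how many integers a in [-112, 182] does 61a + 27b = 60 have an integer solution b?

gcd(61, 27):
  61 = 2·27 + 7
  27 = 3·7 + 6
  7 = 1·6 + 1
  6 = 6·1
so gcd(61, 27) = 1.
Back-substitute for Bézout coefficients:
  1 = 7 - 1·6
  ... = 61·(4) + 27·(-9)
Scale by 60: particular solution (240, -540); reduce a mod 27: (24, -52).
General solution: a = 24 + 27t, b = -52 - 61t for integer t.
-112 ≤ 24 + 27t ≤ 182 gives t ∈ [-5, 5], which is 11 values.

11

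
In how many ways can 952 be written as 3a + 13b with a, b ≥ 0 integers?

25

gcd(13, 3) = 1.
By Bézout, 3*(-4) + 13*(1) = 1.
One solution: (1, 73).
General: a = 1 + 13t, b = 73 - 3t.
a ≥ 0 ⇒ t ≥ 0; b ≥ 0 ⇒ t ≤ 24. So t ∈ [0, 24]: 25 solutions.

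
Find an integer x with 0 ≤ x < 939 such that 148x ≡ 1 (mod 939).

184

gcd(939, 148) = 1  (939 = 6·148 + 51, 148 = 2·51 + 46, 51 = 1·46 + 5, 46 = 9·5 + 1, 5 = 5·1).
Back-substituting, 148·(184) + 939·(-29) = 1.
So 148·184 ≡ 1 (mod 939), and 184 mod 939 = 184.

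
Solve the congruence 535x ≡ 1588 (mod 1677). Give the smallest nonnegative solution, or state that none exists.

586

gcd(1677, 535):
  1677 = 3×535 + 72
  535 = 7×72 + 31
  72 = 2×31 + 10
  31 = 3×10 + 1
  10 = 10×1
so gcd(1677, 535) = 1.
1 divides 1588, so solutions exist.
Back-substitute for Bézout coefficients:
  1 = 31 - 3×10
  ... = 535×(163) + 1677×(-52)
So 535×(163) ≡ 1 (mod 1677); multiply by 1588: x ≡ 258844 (mod 1677).
Smallest nonnegative: x = 258844 mod 1677 = 586.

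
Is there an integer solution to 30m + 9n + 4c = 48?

gcd(30, 9):
  30 = 3·9 + 3
  9 = 3·3
so gcd(30, 9) = 3.
gcd(3, 4) = 1.
1 divides 48, so integer solutions exist.

yes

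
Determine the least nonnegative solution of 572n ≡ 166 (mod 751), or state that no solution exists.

255

gcd(751, 572) = 1.
1 divides 166, so solutions exist.
By Bézout, 572×(-193) + 751×(147) = 1.
So 572×(-193) ≡ 1 (mod 751); multiply by 166: n ≡ -32038 (mod 751).
Smallest nonnegative: n = -32038 mod 751 = 255.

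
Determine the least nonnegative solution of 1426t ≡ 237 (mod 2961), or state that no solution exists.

gcd(2961, 1426) = 1  (2961 = 2·1426 + 109, 1426 = 13·109 + 9, 109 = 12·9 + 1, 9 = 9·1).
1 divides 237, so solutions exist.
Back-substituting, 1426·(-326) + 2961·(157) = 1.
So 1426·(-326) ≡ 1 (mod 2961); multiply by 237: t ≡ -77262 (mod 2961).
Smallest nonnegative: t = -77262 mod 2961 = 2685.

2685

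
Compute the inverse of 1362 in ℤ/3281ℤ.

2474

gcd(3281, 1362) = 1.
By Bézout, 1362·(-807) + 3281·(335) = 1.
So 1362·-807 ≡ 1 (mod 3281), and -807 mod 3281 = 2474.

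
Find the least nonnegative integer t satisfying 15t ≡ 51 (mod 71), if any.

gcd(71, 15) = 1.
1 divides 51, so solutions exist.
By Bézout, 15×(19) + 71×(-4) = 1.
So 15×(19) ≡ 1 (mod 71); multiply by 51: t ≡ 969 (mod 71).
Smallest nonnegative: t = 969 mod 71 = 46.

46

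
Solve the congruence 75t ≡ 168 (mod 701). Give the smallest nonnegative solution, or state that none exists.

gcd(701, 75):
  701 = 9·75 + 26
  75 = 2·26 + 23
  26 = 1·23 + 3
  23 = 7·3 + 2
  3 = 1·2 + 1
  2 = 2·1
so gcd(701, 75) = 1.
1 divides 168, so solutions exist.
Back-substitute for Bézout coefficients:
  1 = 3 - 1·2
  ... = 75·(-243) + 701·(26)
So 75·(-243) ≡ 1 (mod 701); multiply by 168: t ≡ -40824 (mod 701).
Smallest nonnegative: t = -40824 mod 701 = 535.

535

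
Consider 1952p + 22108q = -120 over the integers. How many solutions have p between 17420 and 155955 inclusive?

25

gcd(22108, 1952):
  22108 = 11×1952 + 636
  1952 = 3×636 + 44
  636 = 14×44 + 20
  44 = 2×20 + 4
  20 = 5×4
so gcd(22108, 1952) = 4.
Back-substitute for Bézout coefficients:
  4 = 44 - 2×20
  ... = 1952×(1008) + 22108×(-89)
Scale by -30: particular solution (-30240, 2670); reduce p mod 5527: (2922, -258).
General solution: p = 2922 + 5527t, q = -258 - 488t for integer t.
17420 ≤ 2922 + 5527t ≤ 155955 gives t ∈ [3, 27], which is 25 values.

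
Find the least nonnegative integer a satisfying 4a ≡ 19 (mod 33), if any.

13

gcd(33, 4):
  33 = 8×4 + 1
  4 = 4×1
so gcd(33, 4) = 1.
1 divides 19, so solutions exist.
Back-substitute for Bézout coefficients:
  1 = 33 - 8×4
  ... = 4×(-8) + 33×(1)
So 4×(-8) ≡ 1 (mod 33); multiply by 19: a ≡ -152 (mod 33).
Smallest nonnegative: a = -152 mod 33 = 13.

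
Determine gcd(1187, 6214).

1

gcd(6214, 1187) = 1  (6214 = 5*1187 + 279, 1187 = 4*279 + 71, 279 = 3*71 + 66, 71 = 1*66 + 5, 66 = 13*5 + 1, 5 = 5*1).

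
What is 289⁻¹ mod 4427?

gcd(4427, 289) = 1.
By Bézout, 289×(-337) + 4427×(22) = 1.
So 289×-337 ≡ 1 (mod 4427), and -337 mod 4427 = 4090.

4090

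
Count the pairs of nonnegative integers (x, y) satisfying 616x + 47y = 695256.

gcd(616, 47):
  616 = 13*47 + 5
  47 = 9*5 + 2
  5 = 2*2 + 1
  2 = 2*1
so gcd(616, 47) = 1.
Back-substitute for Bézout coefficients:
  1 = 5 - 2*2
  ... = 616*(19) + 47*(-249)
Scale by 695256: one solution is (13209864, -173118744). Reduce x mod 47: (44, 14216).
General: x = 44 + 47t, y = 14216 - 616t.
x ≥ 0 ⇒ t ≥ 0; y ≥ 0 ⇒ t ≤ 23. So t ∈ [0, 23]: 24 solutions.

24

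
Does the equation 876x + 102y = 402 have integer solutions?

gcd(876, 102):
  876 = 8×102 + 60
  102 = 1×60 + 42
  60 = 1×42 + 18
  42 = 2×18 + 6
  18 = 3×6
so gcd(876, 102) = 6.
6 divides 402, so integer solutions exist.

yes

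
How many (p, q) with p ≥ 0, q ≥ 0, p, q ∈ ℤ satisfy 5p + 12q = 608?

gcd(12, 5) = 1  (12 = 2×5 + 2, 5 = 2×2 + 1, 2 = 2×1).
Back-substituting, 5×(5) + 12×(-2) = 1.
Scale by 608: one solution is (3040, -1216). Reduce p mod 12: (4, 49).
General: p = 4 + 12t, q = 49 - 5t.
p ≥ 0 ⇒ t ≥ 0; q ≥ 0 ⇒ t ≤ 9. So t ∈ [0, 9]: 10 solutions.

10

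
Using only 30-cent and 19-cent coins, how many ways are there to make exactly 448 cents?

Need nonnegative integers with 30j + 19k = 448.
gcd(30, 19) = 1, and 30·(7) + 19·(-11) = 1.
So (j₀, k₀) = (3136, -4928); general j = 3136 + 19t, k = -4928 - 30t.
j ≥ 0 ⇒ t ≥ -165; k ≥ 0 ⇒ t ≤ -165. That's 1 value of t.

1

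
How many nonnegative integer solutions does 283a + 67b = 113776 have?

6

gcd(283, 67) = 1.
By Bézout, 283×(9) + 67×(-38) = 1.
One solution: (23, 1601).
General: a = 23 + 67t, b = 1601 - 283t.
a ≥ 0 ⇒ t ≥ 0; b ≥ 0 ⇒ t ≤ 5. So t ∈ [0, 5]: 6 solutions.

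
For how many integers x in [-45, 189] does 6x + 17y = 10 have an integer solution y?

gcd(17, 6) = 1.
By Bézout, 6·(3) + 17·(-1) = 1.
Particular solution: (13, -4).
General solution: x = 13 + 17t, y = -4 - 6t for integer t.
-45 ≤ 13 + 17t ≤ 189 gives t ∈ [-3, 10], which is 14 values.

14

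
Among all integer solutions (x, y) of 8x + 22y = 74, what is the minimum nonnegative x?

gcd(22, 8) = 2  (22 = 2·8 + 6, 8 = 1·6 + 2, 6 = 3·2).
2 divides 74, so solutions exist.
Back-substituting, 8·(3) + 22·(-1) = 2.
Scale by 74/2 = 37: (x₀, y₀) = (111, -37).
General solution: x = 111 + 11t, y = -37 - 4t for integer t.
x ≥ 0: smallest is 111 mod 11 = 1 (at t = -10), with y = 3.

1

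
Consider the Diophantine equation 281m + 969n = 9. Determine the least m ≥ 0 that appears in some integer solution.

gcd(969, 281) = 1.
1 divides 9, so solutions exist.
By Bézout, 281·(-100) + 969·(29) = 1.
Scale by 9/1 = 9: (m₀, n₀) = (-900, 261).
General solution: m = -900 + 969t, n = 261 - 281t for integer t.
m ≥ 0: smallest is -900 mod 969 = 69 (at t = 1), with n = -20.

69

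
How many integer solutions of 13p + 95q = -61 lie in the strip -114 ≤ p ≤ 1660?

gcd(95, 13) = 1  (95 = 7*13 + 4, 13 = 3*4 + 1, 4 = 4*1).
Back-substituting, 13*(22) + 95*(-3) = 1.
Scale by -61: particular solution (-1342, 183); reduce p mod 95: (83, -12).
General solution: p = 83 + 95t, q = -12 - 13t for integer t.
-114 ≤ 83 + 95t ≤ 1660 gives t ∈ [-2, 16], which is 19 values.

19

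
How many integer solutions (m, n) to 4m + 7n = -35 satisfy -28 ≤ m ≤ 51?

gcd(7, 4) = 1.
By Bézout, 4×(2) + 7×(-1) = 1.
Particular solution: (0, -5).
General solution: m = 0 + 7t, n = -5 - 4t for integer t.
-28 ≤ 0 + 7t ≤ 51 gives t ∈ [-4, 7], which is 12 values.

12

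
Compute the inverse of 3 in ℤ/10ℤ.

gcd(10, 3) = 1  (10 = 3×3 + 1, 3 = 3×1).
Back-substituting, 3×(-3) + 10×(1) = 1.
So 3×-3 ≡ 1 (mod 10), and -3 mod 10 = 7.

7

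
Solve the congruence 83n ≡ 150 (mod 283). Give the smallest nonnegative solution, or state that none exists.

70

gcd(283, 83) = 1.
1 divides 150, so solutions exist.
By Bézout, 83*(-75) + 283*(22) = 1.
So 83*(-75) ≡ 1 (mod 283); multiply by 150: n ≡ -11250 (mod 283).
Smallest nonnegative: n = -11250 mod 283 = 70.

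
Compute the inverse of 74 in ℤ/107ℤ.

gcd(107, 74):
  107 = 1×74 + 33
  74 = 2×33 + 8
  33 = 4×8 + 1
  8 = 8×1
so gcd(107, 74) = 1.
Back-substitute for Bézout coefficients:
  1 = 33 - 4×8
  ... = 74×(-13) + 107×(9)
So 74×-13 ≡ 1 (mod 107), and -13 mod 107 = 94.

94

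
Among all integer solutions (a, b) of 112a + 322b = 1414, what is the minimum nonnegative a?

4

gcd(322, 112):
  322 = 2×112 + 98
  112 = 1×98 + 14
  98 = 7×14
so gcd(322, 112) = 14.
14 divides 1414, so solutions exist.
Back-substitute for Bézout coefficients:
  14 = 112 - 1×98
  ... = 112×(3) + 322×(-1)
Scale by 1414/14 = 101: (a₀, b₀) = (303, -101).
General solution: a = 303 + 23t, b = -101 - 8t for integer t.
a ≥ 0: smallest is 303 mod 23 = 4 (at t = -13), with b = 3.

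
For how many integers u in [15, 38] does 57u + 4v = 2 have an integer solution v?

6

gcd(57, 4):
  57 = 14×4 + 1
  4 = 4×1
so gcd(57, 4) = 1.
Back-substitute for Bézout coefficients:
  1 = 57 - 14×4
  ... = 57×(1) + 4×(-14)
Scale by 2: particular solution (2, -28); reduce u mod 4: (2, -28).
General solution: u = 2 + 4t, v = -28 - 57t for integer t.
15 ≤ 2 + 4t ≤ 38 gives t ∈ [4, 9], which is 6 values.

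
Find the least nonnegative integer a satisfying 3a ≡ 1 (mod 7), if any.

gcd(7, 3) = 1  (7 = 2×3 + 1, 3 = 3×1).
1 divides 1, so solutions exist.
Back-substituting, 3×(-2) + 7×(1) = 1.
So 3×(-2) ≡ 1 (mod 7); multiply by 1: a ≡ -2 (mod 7).
Smallest nonnegative: a = -2 mod 7 = 5.

5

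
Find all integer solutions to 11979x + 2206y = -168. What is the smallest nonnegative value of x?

gcd(11979, 2206) = 1  (11979 = 5*2206 + 949, 2206 = 2*949 + 308, 949 = 3*308 + 25, 308 = 12*25 + 8, 25 = 3*8 + 1, 8 = 8*1).
1 divides -168, so solutions exist.
Back-substituting, 11979*(265) + 2206*(-1439) = 1.
Scale by -168/1 = -168: (x₀, y₀) = (-44520, 241752).
General solution: x = -44520 + 2206t, y = 241752 - 11979t for integer t.
x ≥ 0: smallest is -44520 mod 2206 = 1806 (at t = 21), with y = -9807.

1806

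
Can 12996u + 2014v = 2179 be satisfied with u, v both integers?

gcd(12996, 2014) = 38  (12996 = 6×2014 + 912, 2014 = 2×912 + 190, 912 = 4×190 + 152, 190 = 1×152 + 38, 152 = 4×38).
38 does not divide 2179 (remainder 13), so no integer solutions.

no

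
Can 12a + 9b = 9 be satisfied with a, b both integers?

gcd(12, 9) = 3  (12 = 1×9 + 3, 9 = 3×3).
3 divides 9, so integer solutions exist.

yes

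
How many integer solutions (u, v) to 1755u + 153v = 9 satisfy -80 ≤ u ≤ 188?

16

gcd(1755, 153) = 9  (1755 = 11×153 + 72, 153 = 2×72 + 9, 72 = 8×9).
Back-substituting, 1755×(-2) + 153×(23) = 9.
Scale by 1: particular solution (-2, 23); reduce u mod 17: (15, -172).
General solution: u = 15 + 17t, v = -172 - 195t for integer t.
-80 ≤ 15 + 17t ≤ 188 gives t ∈ [-5, 10], which is 16 values.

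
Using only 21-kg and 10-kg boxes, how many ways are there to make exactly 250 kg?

2

Need nonnegative integers with 21j + 10k = 250.
gcd(21, 10) = 1, and 21·(1) + 10·(-2) = 1.
So (j₀, k₀) = (250, -500); general j = 250 + 10t, k = -500 - 21t.
j ≥ 0 ⇒ t ≥ -25; k ≥ 0 ⇒ t ≤ -24. That's 2 values of t.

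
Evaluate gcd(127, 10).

1

gcd(127, 10):
  127 = 12*10 + 7
  10 = 1*7 + 3
  7 = 2*3 + 1
  3 = 3*1
so gcd(127, 10) = 1.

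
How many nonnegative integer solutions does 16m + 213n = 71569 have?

21

gcd(213, 16):
  213 = 13×16 + 5
  16 = 3×5 + 1
  5 = 5×1
so gcd(213, 16) = 1.
Back-substitute for Bézout coefficients:
  1 = 16 - 3×5
  ... = 16×(40) + 213×(-3)
Scale by 71569: one solution is (2862760, -214707). Reduce m mod 213: (40, 333).
General: m = 40 + 213t, n = 333 - 16t.
m ≥ 0 ⇒ t ≥ 0; n ≥ 0 ⇒ t ≤ 20. So t ∈ [0, 20]: 21 solutions.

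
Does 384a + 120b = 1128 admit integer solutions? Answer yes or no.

yes

gcd(384, 120):
  384 = 3*120 + 24
  120 = 5*24
so gcd(384, 120) = 24.
24 divides 1128, so integer solutions exist.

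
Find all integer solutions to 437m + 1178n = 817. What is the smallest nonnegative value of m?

gcd(1178, 437):
  1178 = 2×437 + 304
  437 = 1×304 + 133
  304 = 2×133 + 38
  133 = 3×38 + 19
  38 = 2×19
so gcd(1178, 437) = 19.
19 divides 817, so solutions exist.
Back-substitute for Bézout coefficients:
  19 = 133 - 3×38
  ... = 437×(27) + 1178×(-10)
Scale by 817/19 = 43: (m₀, n₀) = (1161, -430).
General solution: m = 1161 + 62t, n = -430 - 23t for integer t.
m ≥ 0: smallest is 1161 mod 62 = 45 (at t = -18), with n = -16.

45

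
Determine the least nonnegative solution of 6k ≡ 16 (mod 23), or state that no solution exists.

gcd(23, 6) = 1.
1 divides 16, so solutions exist.
By Bézout, 6×(4) + 23×(-1) = 1.
So 6×(4) ≡ 1 (mod 23); multiply by 16: k ≡ 64 (mod 23).
Smallest nonnegative: k = 64 mod 23 = 18.

18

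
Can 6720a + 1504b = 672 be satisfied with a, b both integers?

gcd(6720, 1504) = 32  (6720 = 4·1504 + 704, 1504 = 2·704 + 96, 704 = 7·96 + 32, 96 = 3·32).
32 divides 672, so integer solutions exist.

yes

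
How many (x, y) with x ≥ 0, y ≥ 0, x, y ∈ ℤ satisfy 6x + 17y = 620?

6

gcd(17, 6):
  17 = 2×6 + 5
  6 = 1×5 + 1
  5 = 5×1
so gcd(17, 6) = 1.
Back-substitute for Bézout coefficients:
  1 = 6 - 1×5
  ... = 6×(3) + 17×(-1)
Scale by 620: one solution is (1860, -620). Reduce x mod 17: (7, 34).
General: x = 7 + 17t, y = 34 - 6t.
x ≥ 0 ⇒ t ≥ 0; y ≥ 0 ⇒ t ≤ 5. So t ∈ [0, 5]: 6 solutions.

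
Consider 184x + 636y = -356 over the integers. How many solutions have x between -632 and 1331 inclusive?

gcd(636, 184) = 4  (636 = 3·184 + 84, 184 = 2·84 + 16, 84 = 5·16 + 4, 16 = 4·4).
Back-substituting, 184·(-38) + 636·(11) = 4.
Scale by -89: particular solution (3382, -979); reduce x mod 159: (43, -13).
General solution: x = 43 + 159t, y = -13 - 46t for integer t.
-632 ≤ 43 + 159t ≤ 1331 gives t ∈ [-4, 8], which is 13 values.

13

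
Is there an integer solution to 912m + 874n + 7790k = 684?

yes

gcd(912, 874) = 38.
gcd(38, 7790) = 38.
38 divides 684, so integer solutions exist.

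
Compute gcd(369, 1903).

gcd(1903, 369):
  1903 = 5*369 + 58
  369 = 6*58 + 21
  58 = 2*21 + 16
  21 = 1*16 + 5
  16 = 3*5 + 1
  5 = 5*1
so gcd(1903, 369) = 1.

1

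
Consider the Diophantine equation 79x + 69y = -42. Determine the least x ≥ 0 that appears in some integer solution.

gcd(79, 69) = 1  (79 = 1·69 + 10, 69 = 6·10 + 9, 10 = 1·9 + 1, 9 = 9·1).
1 divides -42, so solutions exist.
Back-substituting, 79·(7) + 69·(-8) = 1.
Scale by -42/1 = -42: (x₀, y₀) = (-294, 336).
General solution: x = -294 + 69t, y = 336 - 79t for integer t.
x ≥ 0: smallest is -294 mod 69 = 51 (at t = 5), with y = -59.

51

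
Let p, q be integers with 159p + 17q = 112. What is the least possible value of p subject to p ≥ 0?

gcd(159, 17) = 1.
1 divides 112, so solutions exist.
By Bézout, 159*(3) + 17*(-28) = 1.
Scale by 112/1 = 112: (p₀, q₀) = (336, -3136).
General solution: p = 336 + 17t, q = -3136 - 159t for integer t.
p ≥ 0: smallest is 336 mod 17 = 13 (at t = -19), with q = -115.

13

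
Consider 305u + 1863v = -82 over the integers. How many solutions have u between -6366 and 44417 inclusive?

27

gcd(1863, 305) = 1.
By Bézout, 305·(-226) + 1863·(37) = 1.
Particular solution: (1765, -289).
General solution: u = 1765 + 1863t, v = -289 - 305t for integer t.
-6366 ≤ 1765 + 1863t ≤ 44417 gives t ∈ [-4, 22], which is 27 values.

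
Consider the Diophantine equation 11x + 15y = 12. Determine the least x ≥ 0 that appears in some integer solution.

12

gcd(15, 11):
  15 = 1×11 + 4
  11 = 2×4 + 3
  4 = 1×3 + 1
  3 = 3×1
so gcd(15, 11) = 1.
1 divides 12, so solutions exist.
Back-substitute for Bézout coefficients:
  1 = 4 - 1×3
  ... = 11×(-4) + 15×(3)
Scale by 12/1 = 12: (x₀, y₀) = (-48, 36).
General solution: x = -48 + 15t, y = 36 - 11t for integer t.
x ≥ 0: smallest is -48 mod 15 = 12 (at t = 4), with y = -8.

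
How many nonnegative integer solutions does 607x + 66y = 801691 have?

20

gcd(607, 66) = 1  (607 = 9×66 + 13, 66 = 5×13 + 1, 13 = 13×1).
Back-substituting, 607×(-5) + 66×(46) = 1.
Scale by 801691: one solution is (-4008455, 36877786). Reduce x mod 66: (55, 11641).
General: x = 55 + 66t, y = 11641 - 607t.
x ≥ 0 ⇒ t ≥ 0; y ≥ 0 ⇒ t ≤ 19. So t ∈ [0, 19]: 20 solutions.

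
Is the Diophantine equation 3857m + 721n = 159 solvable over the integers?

no

gcd(3857, 721) = 7.
7 does not divide 159 (remainder 5), so no integer solutions.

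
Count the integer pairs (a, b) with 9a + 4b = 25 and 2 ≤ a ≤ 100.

24

gcd(9, 4):
  9 = 2·4 + 1
  4 = 4·1
so gcd(9, 4) = 1.
Back-substitute for Bézout coefficients:
  1 = 9 - 2·4
  ... = 9·(1) + 4·(-2)
Scale by 25: particular solution (25, -50); reduce a mod 4: (1, 4).
General solution: a = 1 + 4t, b = 4 - 9t for integer t.
2 ≤ 1 + 4t ≤ 100 gives t ∈ [1, 24], which is 24 values.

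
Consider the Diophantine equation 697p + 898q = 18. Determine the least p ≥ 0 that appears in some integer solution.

gcd(898, 697):
  898 = 1·697 + 201
  697 = 3·201 + 94
  201 = 2·94 + 13
  94 = 7·13 + 3
  13 = 4·3 + 1
  3 = 3·1
so gcd(898, 697) = 1.
1 divides 18, so solutions exist.
Back-substitute for Bézout coefficients:
  1 = 13 - 4·3
  ... = 697·(-277) + 898·(215)
Scale by 18/1 = 18: (p₀, q₀) = (-4986, 3870).
General solution: p = -4986 + 898t, q = 3870 - 697t for integer t.
p ≥ 0: smallest is -4986 mod 898 = 402 (at t = 6), with q = -312.

402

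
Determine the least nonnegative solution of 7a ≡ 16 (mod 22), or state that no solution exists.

18

gcd(22, 7):
  22 = 3*7 + 1
  7 = 7*1
so gcd(22, 7) = 1.
1 divides 16, so solutions exist.
Back-substitute for Bézout coefficients:
  1 = 22 - 3*7
  ... = 7*(-3) + 22*(1)
So 7*(-3) ≡ 1 (mod 22); multiply by 16: a ≡ -48 (mod 22).
Smallest nonnegative: a = -48 mod 22 = 18.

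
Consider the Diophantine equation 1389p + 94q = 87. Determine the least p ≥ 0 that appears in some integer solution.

gcd(1389, 94):
  1389 = 14·94 + 73
  94 = 1·73 + 21
  73 = 3·21 + 10
  21 = 2·10 + 1
  10 = 10·1
so gcd(1389, 94) = 1.
1 divides 87, so solutions exist.
Back-substitute for Bézout coefficients:
  1 = 21 - 2·10
  ... = 1389·(-9) + 94·(133)
Scale by 87/1 = 87: (p₀, q₀) = (-783, 11571).
General solution: p = -783 + 94t, q = 11571 - 1389t for integer t.
p ≥ 0: smallest is -783 mod 94 = 63 (at t = 9), with q = -930.

63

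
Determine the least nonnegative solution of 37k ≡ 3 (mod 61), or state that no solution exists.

38

gcd(61, 37) = 1.
1 divides 3, so solutions exist.
By Bézout, 37·(-28) + 61·(17) = 1.
So 37·(-28) ≡ 1 (mod 61); multiply by 3: k ≡ -84 (mod 61).
Smallest nonnegative: k = -84 mod 61 = 38.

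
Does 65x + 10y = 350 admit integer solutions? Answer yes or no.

gcd(65, 10) = 5.
5 divides 350, so integer solutions exist.

yes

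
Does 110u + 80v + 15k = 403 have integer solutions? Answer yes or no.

no

gcd(110, 80) = 10.
gcd(10, 15) = 5.
5 does not divide 403 (remainder 3), so no integer solutions.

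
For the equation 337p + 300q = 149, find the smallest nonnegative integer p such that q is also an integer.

77

gcd(337, 300) = 1.
1 divides 149, so solutions exist.
By Bézout, 337·(73) + 300·(-82) = 1.
Scale by 149/1 = 149: (p₀, q₀) = (10877, -12218).
General solution: p = 10877 + 300t, q = -12218 - 337t for integer t.
p ≥ 0: smallest is 10877 mod 300 = 77 (at t = -36), with q = -86.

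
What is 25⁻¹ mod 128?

gcd(128, 25):
  128 = 5·25 + 3
  25 = 8·3 + 1
  3 = 3·1
so gcd(128, 25) = 1.
Back-substitute for Bézout coefficients:
  1 = 25 - 8·3
  ... = 25·(41) + 128·(-8)
So 25·41 ≡ 1 (mod 128), and 41 mod 128 = 41.

41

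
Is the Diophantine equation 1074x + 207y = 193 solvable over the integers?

gcd(1074, 207) = 3.
3 does not divide 193 (remainder 1), so no integer solutions.

no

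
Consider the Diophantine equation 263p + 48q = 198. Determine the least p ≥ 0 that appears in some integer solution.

42

gcd(263, 48) = 1.
1 divides 198, so solutions exist.
By Bézout, 263*(23) + 48*(-126) = 1.
Scale by 198/1 = 198: (p₀, q₀) = (4554, -24948).
General solution: p = 4554 + 48t, q = -24948 - 263t for integer t.
p ≥ 0: smallest is 4554 mod 48 = 42 (at t = -94), with q = -226.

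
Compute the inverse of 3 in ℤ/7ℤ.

5

gcd(7, 3):
  7 = 2·3 + 1
  3 = 3·1
so gcd(7, 3) = 1.
Back-substitute for Bézout coefficients:
  1 = 7 - 2·3
  ... = 3·(-2) + 7·(1)
So 3·-2 ≡ 1 (mod 7), and -2 mod 7 = 5.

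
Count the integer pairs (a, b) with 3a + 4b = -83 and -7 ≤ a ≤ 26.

gcd(4, 3):
  4 = 1·3 + 1
  3 = 3·1
so gcd(4, 3) = 1.
Back-substitute for Bézout coefficients:
  1 = 4 - 1·3
  ... = 3·(-1) + 4·(1)
Scale by -83: particular solution (83, -83); reduce a mod 4: (3, -23).
General solution: a = 3 + 4t, b = -23 - 3t for integer t.
-7 ≤ 3 + 4t ≤ 26 gives t ∈ [-2, 5], which is 8 values.

8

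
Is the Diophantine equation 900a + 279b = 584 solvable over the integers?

gcd(900, 279) = 9  (900 = 3×279 + 63, 279 = 4×63 + 27, 63 = 2×27 + 9, 27 = 3×9).
9 does not divide 584 (remainder 8), so no integer solutions.

no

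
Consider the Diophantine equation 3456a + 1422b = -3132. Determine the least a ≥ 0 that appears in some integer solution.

46

gcd(3456, 1422) = 18  (3456 = 2·1422 + 612, 1422 = 2·612 + 198, 612 = 3·198 + 18, 198 = 11·18).
18 divides -3132, so solutions exist.
Back-substituting, 3456·(7) + 1422·(-17) = 18.
Scale by -3132/18 = -174: (a₀, b₀) = (-1218, 2958).
General solution: a = -1218 + 79t, b = 2958 - 192t for integer t.
a ≥ 0: smallest is -1218 mod 79 = 46 (at t = 16), with b = -114.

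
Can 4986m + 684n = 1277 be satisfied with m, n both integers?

no

gcd(4986, 684):
  4986 = 7·684 + 198
  684 = 3·198 + 90
  198 = 2·90 + 18
  90 = 5·18
so gcd(4986, 684) = 18.
18 does not divide 1277 (remainder 17), so no integer solutions.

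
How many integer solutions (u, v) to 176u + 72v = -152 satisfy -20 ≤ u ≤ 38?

gcd(176, 72) = 8.
By Bézout, 176·(-2) + 72·(5) = 8.
Particular solution: (2, -7).
General solution: u = 2 + 9t, v = -7 - 22t for integer t.
-20 ≤ 2 + 9t ≤ 38 gives t ∈ [-2, 4], which is 7 values.

7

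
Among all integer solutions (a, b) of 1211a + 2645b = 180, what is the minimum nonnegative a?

2335

gcd(2645, 1211) = 1  (2645 = 2×1211 + 223, 1211 = 5×223 + 96, 223 = 2×96 + 31, 96 = 3×31 + 3, 31 = 10×3 + 1, 3 = 3×1).
1 divides 180, so solutions exist.
Back-substituting, 1211×(-854) + 2645×(391) = 1.
Scale by 180/1 = 180: (a₀, b₀) = (-153720, 70380).
General solution: a = -153720 + 2645t, b = 70380 - 1211t for integer t.
a ≥ 0: smallest is -153720 mod 2645 = 2335 (at t = 59), with b = -1069.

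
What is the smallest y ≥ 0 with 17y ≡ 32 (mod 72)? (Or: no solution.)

40

gcd(72, 17) = 1  (72 = 4·17 + 4, 17 = 4·4 + 1, 4 = 4·1).
1 divides 32, so solutions exist.
Back-substituting, 17·(17) + 72·(-4) = 1.
So 17·(17) ≡ 1 (mod 72); multiply by 32: y ≡ 544 (mod 72).
Smallest nonnegative: y = 544 mod 72 = 40.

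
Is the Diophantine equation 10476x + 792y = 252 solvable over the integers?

yes

gcd(10476, 792) = 36  (10476 = 13·792 + 180, 792 = 4·180 + 72, 180 = 2·72 + 36, 72 = 2·36).
36 divides 252, so integer solutions exist.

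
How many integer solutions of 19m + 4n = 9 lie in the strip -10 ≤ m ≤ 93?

26

gcd(19, 4) = 1.
By Bézout, 19×(-1) + 4×(5) = 1.
Particular solution: (3, -12).
General solution: m = 3 + 4t, n = -12 - 19t for integer t.
-10 ≤ 3 + 4t ≤ 93 gives t ∈ [-3, 22], which is 26 values.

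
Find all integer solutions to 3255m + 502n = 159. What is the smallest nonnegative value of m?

gcd(3255, 502) = 1  (3255 = 6×502 + 243, 502 = 2×243 + 16, 243 = 15×16 + 3, 16 = 5×3 + 1, 3 = 3×1).
1 divides 159, so solutions exist.
Back-substituting, 3255×(-157) + 502×(1018) = 1.
Scale by 159/1 = 159: (m₀, n₀) = (-24963, 161862).
General solution: m = -24963 + 502t, n = 161862 - 3255t for integer t.
m ≥ 0: smallest is -24963 mod 502 = 137 (at t = 50), with n = -888.

137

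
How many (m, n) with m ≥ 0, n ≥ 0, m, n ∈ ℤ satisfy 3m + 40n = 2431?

20

gcd(40, 3) = 1.
By Bézout, 3·(-13) + 40·(1) = 1.
One solution: (37, 58).
General: m = 37 + 40t, n = 58 - 3t.
m ≥ 0 ⇒ t ≥ 0; n ≥ 0 ⇒ t ≤ 19. So t ∈ [0, 19]: 20 solutions.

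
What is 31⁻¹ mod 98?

19

gcd(98, 31) = 1  (98 = 3·31 + 5, 31 = 6·5 + 1, 5 = 5·1).
Back-substituting, 31·(19) + 98·(-6) = 1.
So 31·19 ≡ 1 (mod 98), and 19 mod 98 = 19.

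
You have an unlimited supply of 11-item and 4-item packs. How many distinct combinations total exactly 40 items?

1

Need nonnegative integers with 11j + 4k = 40.
gcd(11, 4) = 1, and 11·(-1) + 4·(3) = 1.
So (j₀, k₀) = (-40, 120); general j = -40 + 4t, k = 120 - 11t.
j ≥ 0 ⇒ t ≥ 10; k ≥ 0 ⇒ t ≤ 10. That's 1 value of t.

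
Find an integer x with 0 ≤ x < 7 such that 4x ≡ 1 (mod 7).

gcd(7, 4) = 1.
By Bézout, 4*(2) + 7*(-1) = 1.
So 4*2 ≡ 1 (mod 7), and 2 mod 7 = 2.

2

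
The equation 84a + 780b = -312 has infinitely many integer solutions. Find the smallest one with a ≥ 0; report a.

gcd(780, 84) = 12.
12 divides -312, so solutions exist.
By Bézout, 84*(28) + 780*(-3) = 12.
Scale by -312/12 = -26: (a₀, b₀) = (-728, 78).
General solution: a = -728 + 65t, b = 78 - 7t for integer t.
a ≥ 0: smallest is -728 mod 65 = 52 (at t = 12), with b = -6.

52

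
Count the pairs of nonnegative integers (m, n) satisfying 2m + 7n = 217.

16

gcd(7, 2) = 1.
By Bézout, 2*(-3) + 7*(1) = 1.
One solution: (0, 31).
General: m = 0 + 7t, n = 31 - 2t.
m ≥ 0 ⇒ t ≥ 0; n ≥ 0 ⇒ t ≤ 15. So t ∈ [0, 15]: 16 solutions.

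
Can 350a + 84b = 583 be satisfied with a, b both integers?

gcd(350, 84):
  350 = 4*84 + 14
  84 = 6*14
so gcd(350, 84) = 14.
14 does not divide 583 (remainder 9), so no integer solutions.

no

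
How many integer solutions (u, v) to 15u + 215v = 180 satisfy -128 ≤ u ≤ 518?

15

gcd(215, 15) = 5  (215 = 14*15 + 5, 15 = 3*5).
Back-substituting, 15*(-14) + 215*(1) = 5.
Scale by 36: particular solution (-504, 36); reduce u mod 43: (12, 0).
General solution: u = 12 + 43t, v = 0 - 3t for integer t.
-128 ≤ 12 + 43t ≤ 518 gives t ∈ [-3, 11], which is 15 values.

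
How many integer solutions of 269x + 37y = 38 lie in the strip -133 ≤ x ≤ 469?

gcd(269, 37):
  269 = 7·37 + 10
  37 = 3·10 + 7
  10 = 1·7 + 3
  7 = 2·3 + 1
  3 = 3·1
so gcd(269, 37) = 1.
Back-substitute for Bézout coefficients:
  1 = 7 - 2·3
  ... = 269·(-11) + 37·(80)
Scale by 38: particular solution (-418, 3040); reduce x mod 37: (26, -188).
General solution: x = 26 + 37t, y = -188 - 269t for integer t.
-133 ≤ 26 + 37t ≤ 469 gives t ∈ [-4, 11], which is 16 values.

16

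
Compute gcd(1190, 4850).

gcd(4850, 1190) = 10  (4850 = 4·1190 + 90, 1190 = 13·90 + 20, 90 = 4·20 + 10, 20 = 2·10).

10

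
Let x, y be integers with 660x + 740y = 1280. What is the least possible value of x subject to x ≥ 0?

gcd(740, 660):
  740 = 1*660 + 80
  660 = 8*80 + 20
  80 = 4*20
so gcd(740, 660) = 20.
20 divides 1280, so solutions exist.
Back-substitute for Bézout coefficients:
  20 = 660 - 8*80
  ... = 660*(9) + 740*(-8)
Scale by 1280/20 = 64: (x₀, y₀) = (576, -512).
General solution: x = 576 + 37t, y = -512 - 33t for integer t.
x ≥ 0: smallest is 576 mod 37 = 21 (at t = -15), with y = -17.

21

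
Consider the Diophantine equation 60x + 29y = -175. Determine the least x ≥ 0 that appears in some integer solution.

14

gcd(60, 29):
  60 = 2×29 + 2
  29 = 14×2 + 1
  2 = 2×1
so gcd(60, 29) = 1.
1 divides -175, so solutions exist.
Back-substitute for Bézout coefficients:
  1 = 29 - 14×2
  ... = 60×(-14) + 29×(29)
Scale by -175/1 = -175: (x₀, y₀) = (2450, -5075).
General solution: x = 2450 + 29t, y = -5075 - 60t for integer t.
x ≥ 0: smallest is 2450 mod 29 = 14 (at t = -84), with y = -35.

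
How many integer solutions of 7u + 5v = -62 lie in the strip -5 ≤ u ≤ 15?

4

gcd(7, 5):
  7 = 1×5 + 2
  5 = 2×2 + 1
  2 = 2×1
so gcd(7, 5) = 1.
Back-substitute for Bézout coefficients:
  1 = 5 - 2×2
  ... = 7×(-2) + 5×(3)
Scale by -62: particular solution (124, -186); reduce u mod 5: (4, -18).
General solution: u = 4 + 5t, v = -18 - 7t for integer t.
-5 ≤ 4 + 5t ≤ 15 gives t ∈ [-1, 2], which is 4 values.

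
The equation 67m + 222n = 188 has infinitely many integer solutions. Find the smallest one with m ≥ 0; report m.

26

gcd(222, 67) = 1.
1 divides 188, so solutions exist.
By Bézout, 67*(-53) + 222*(16) = 1.
Scale by 188/1 = 188: (m₀, n₀) = (-9964, 3008).
General solution: m = -9964 + 222t, n = 3008 - 67t for integer t.
m ≥ 0: smallest is -9964 mod 222 = 26 (at t = 45), with n = -7.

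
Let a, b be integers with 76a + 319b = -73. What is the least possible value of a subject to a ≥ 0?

62

gcd(319, 76) = 1  (319 = 4×76 + 15, 76 = 5×15 + 1, 15 = 15×1).
1 divides -73, so solutions exist.
Back-substituting, 76×(21) + 319×(-5) = 1.
Scale by -73/1 = -73: (a₀, b₀) = (-1533, 365).
General solution: a = -1533 + 319t, b = 365 - 76t for integer t.
a ≥ 0: smallest is -1533 mod 319 = 62 (at t = 5), with b = -15.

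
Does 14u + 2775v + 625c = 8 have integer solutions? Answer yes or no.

gcd(2775, 14) = 1  (2775 = 198·14 + 3, 14 = 4·3 + 2, 3 = 1·2 + 1, 2 = 2·1).
gcd(1, 625) = 1.
1 divides 8, so integer solutions exist.

yes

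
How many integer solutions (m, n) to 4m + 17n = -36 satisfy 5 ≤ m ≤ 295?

17

gcd(17, 4) = 1.
By Bézout, 4×(-4) + 17×(1) = 1.
Particular solution: (8, -4).
General solution: m = 8 + 17t, n = -4 - 4t for integer t.
5 ≤ 8 + 17t ≤ 295 gives t ∈ [0, 16], which is 17 values.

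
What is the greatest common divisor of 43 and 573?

gcd(573, 43):
  573 = 13×43 + 14
  43 = 3×14 + 1
  14 = 14×1
so gcd(573, 43) = 1.

1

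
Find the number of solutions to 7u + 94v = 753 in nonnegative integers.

gcd(94, 7) = 1.
By Bézout, 7×(27) + 94×(-2) = 1.
One solution: (27, 6).
General: u = 27 + 94t, v = 6 - 7t.
u ≥ 0 ⇒ t ≥ 0; v ≥ 0 ⇒ t ≤ 0. So t ∈ [0, 0]: 1 solution.

1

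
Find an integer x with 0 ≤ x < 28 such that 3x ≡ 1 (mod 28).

gcd(28, 3):
  28 = 9·3 + 1
  3 = 3·1
so gcd(28, 3) = 1.
Back-substitute for Bézout coefficients:
  1 = 28 - 9·3
  ... = 3·(-9) + 28·(1)
So 3·-9 ≡ 1 (mod 28), and -9 mod 28 = 19.

19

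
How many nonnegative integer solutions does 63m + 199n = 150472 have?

gcd(199, 63):
  199 = 3·63 + 10
  63 = 6·10 + 3
  10 = 3·3 + 1
  3 = 3·1
so gcd(199, 63) = 1.
Back-substitute for Bézout coefficients:
  1 = 10 - 3·3
  ... = 63·(-60) + 199·(19)
Scale by 150472: one solution is (-9028320, 2858968). Reduce m mod 199: (111, 721).
General: m = 111 + 199t, n = 721 - 63t.
m ≥ 0 ⇒ t ≥ 0; n ≥ 0 ⇒ t ≤ 11. So t ∈ [0, 11]: 12 solutions.

12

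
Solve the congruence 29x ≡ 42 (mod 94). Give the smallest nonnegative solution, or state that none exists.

76

gcd(94, 29):
  94 = 3·29 + 7
  29 = 4·7 + 1
  7 = 7·1
so gcd(94, 29) = 1.
1 divides 42, so solutions exist.
Back-substitute for Bézout coefficients:
  1 = 29 - 4·7
  ... = 29·(13) + 94·(-4)
So 29·(13) ≡ 1 (mod 94); multiply by 42: x ≡ 546 (mod 94).
Smallest nonnegative: x = 546 mod 94 = 76.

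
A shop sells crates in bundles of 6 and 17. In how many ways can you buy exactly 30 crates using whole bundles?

1

Need nonnegative integers with 6j + 17k = 30.
gcd(6, 17) = 1, and 6·(3) + 17·(-1) = 1.
So (j₀, k₀) = (90, -30); general j = 90 + 17t, k = -30 - 6t.
j ≥ 0 ⇒ t ≥ -5; k ≥ 0 ⇒ t ≤ -5. That's 1 value of t.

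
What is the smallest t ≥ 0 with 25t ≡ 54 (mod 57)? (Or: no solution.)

9

gcd(57, 25):
  57 = 2×25 + 7
  25 = 3×7 + 4
  7 = 1×4 + 3
  4 = 1×3 + 1
  3 = 3×1
so gcd(57, 25) = 1.
1 divides 54, so solutions exist.
Back-substitute for Bézout coefficients:
  1 = 4 - 1×3
  ... = 25×(16) + 57×(-7)
So 25×(16) ≡ 1 (mod 57); multiply by 54: t ≡ 864 (mod 57).
Smallest nonnegative: t = 864 mod 57 = 9.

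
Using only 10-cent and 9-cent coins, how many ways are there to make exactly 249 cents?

Need nonnegative integers with 10j + 9k = 249.
gcd(10, 9) = 1, and 10·(1) + 9·(-1) = 1.
So (j₀, k₀) = (249, -249); general j = 249 + 9t, k = -249 - 10t.
j ≥ 0 ⇒ t ≥ -27; k ≥ 0 ⇒ t ≤ -25. That's 3 values of t.

3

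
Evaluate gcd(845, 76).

1

gcd(845, 76):
  845 = 11×76 + 9
  76 = 8×9 + 4
  9 = 2×4 + 1
  4 = 4×1
so gcd(845, 76) = 1.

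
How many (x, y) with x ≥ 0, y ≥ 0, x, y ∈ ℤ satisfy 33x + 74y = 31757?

gcd(74, 33) = 1  (74 = 2·33 + 8, 33 = 4·8 + 1, 8 = 8·1).
Back-substituting, 33·(9) + 74·(-4) = 1.
Scale by 31757: one solution is (285813, -127028). Reduce x mod 74: (25, 418).
General: x = 25 + 74t, y = 418 - 33t.
x ≥ 0 ⇒ t ≥ 0; y ≥ 0 ⇒ t ≤ 12. So t ∈ [0, 12]: 13 solutions.

13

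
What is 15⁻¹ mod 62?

gcd(62, 15):
  62 = 4×15 + 2
  15 = 7×2 + 1
  2 = 2×1
so gcd(62, 15) = 1.
Back-substitute for Bézout coefficients:
  1 = 15 - 7×2
  ... = 15×(29) + 62×(-7)
So 15×29 ≡ 1 (mod 62), and 29 mod 62 = 29.

29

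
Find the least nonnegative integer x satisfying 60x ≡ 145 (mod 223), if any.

21

gcd(223, 60) = 1.
1 divides 145, so solutions exist.
By Bézout, 60*(-26) + 223*(7) = 1.
So 60*(-26) ≡ 1 (mod 223); multiply by 145: x ≡ -3770 (mod 223).
Smallest nonnegative: x = -3770 mod 223 = 21.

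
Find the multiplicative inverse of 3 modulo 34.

gcd(34, 3) = 1  (34 = 11·3 + 1, 3 = 3·1).
Back-substituting, 3·(-11) + 34·(1) = 1.
So 3·-11 ≡ 1 (mod 34), and -11 mod 34 = 23.

23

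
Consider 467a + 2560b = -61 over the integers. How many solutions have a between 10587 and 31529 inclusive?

gcd(2560, 467) = 1.
By Bézout, 467×(603) + 2560×(-110) = 1.
Particular solution: (1617, -295).
General solution: a = 1617 + 2560t, b = -295 - 467t for integer t.
10587 ≤ 1617 + 2560t ≤ 31529 gives t ∈ [4, 11], which is 8 values.

8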